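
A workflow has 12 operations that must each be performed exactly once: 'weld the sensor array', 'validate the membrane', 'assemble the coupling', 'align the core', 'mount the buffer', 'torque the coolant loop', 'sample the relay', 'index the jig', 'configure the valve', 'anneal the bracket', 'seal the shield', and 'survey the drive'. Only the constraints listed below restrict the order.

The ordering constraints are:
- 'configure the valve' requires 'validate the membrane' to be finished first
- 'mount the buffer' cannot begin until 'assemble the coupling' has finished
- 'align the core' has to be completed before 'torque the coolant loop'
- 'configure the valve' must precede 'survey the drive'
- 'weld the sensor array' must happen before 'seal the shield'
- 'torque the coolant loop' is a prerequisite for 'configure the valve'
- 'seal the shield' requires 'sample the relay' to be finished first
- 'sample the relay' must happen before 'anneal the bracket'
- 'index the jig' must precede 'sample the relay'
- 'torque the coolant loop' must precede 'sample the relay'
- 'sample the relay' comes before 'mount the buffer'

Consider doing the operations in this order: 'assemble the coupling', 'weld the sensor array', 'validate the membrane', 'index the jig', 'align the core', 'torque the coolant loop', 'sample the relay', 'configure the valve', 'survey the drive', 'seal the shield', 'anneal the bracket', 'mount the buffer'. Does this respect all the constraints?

Going through the constraints one by one, each required predecessor appears earlier in the sequence than its dependent — e.g. 'assemble the coupling' (position 1) is before 'mount the buffer' (position 12), as required.

Yes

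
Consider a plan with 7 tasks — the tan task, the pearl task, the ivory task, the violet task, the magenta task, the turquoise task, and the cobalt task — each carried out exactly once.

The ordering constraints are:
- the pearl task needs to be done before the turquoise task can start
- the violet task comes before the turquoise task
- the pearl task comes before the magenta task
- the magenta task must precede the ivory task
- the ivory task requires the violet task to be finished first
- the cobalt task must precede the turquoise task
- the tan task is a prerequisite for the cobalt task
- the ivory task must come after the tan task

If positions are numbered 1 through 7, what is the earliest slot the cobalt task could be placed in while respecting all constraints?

2

The only task forced before the cobalt task (directly or transitively) is the tan task.
With 1 mandatory predecessor, the earliest the cobalt task can sit is position 1+1 = 2, and placing just that one first achieves it.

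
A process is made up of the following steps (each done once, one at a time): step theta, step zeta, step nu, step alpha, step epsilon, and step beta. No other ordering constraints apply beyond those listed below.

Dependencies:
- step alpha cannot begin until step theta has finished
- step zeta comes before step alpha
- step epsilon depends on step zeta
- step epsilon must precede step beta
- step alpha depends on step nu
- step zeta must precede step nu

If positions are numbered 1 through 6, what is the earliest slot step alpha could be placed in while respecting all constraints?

The steps that are forced before step alpha, directly or transitively, are step theta, step zeta, step nu. That's 3 steps.
So at minimum 3 steps come before step alpha, putting step alpha no earlier than position 4. That position is achievable by scheduling exactly those predecessors first.

4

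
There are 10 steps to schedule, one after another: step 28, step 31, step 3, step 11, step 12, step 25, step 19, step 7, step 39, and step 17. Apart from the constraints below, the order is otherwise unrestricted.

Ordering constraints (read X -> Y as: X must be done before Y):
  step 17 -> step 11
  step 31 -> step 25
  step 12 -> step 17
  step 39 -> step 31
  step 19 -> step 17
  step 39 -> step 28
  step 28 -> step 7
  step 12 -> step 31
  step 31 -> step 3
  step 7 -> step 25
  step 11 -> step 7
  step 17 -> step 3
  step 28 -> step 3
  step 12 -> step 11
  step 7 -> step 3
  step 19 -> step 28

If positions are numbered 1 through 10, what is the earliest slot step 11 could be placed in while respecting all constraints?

Working backwards through the constraints from step 11, its full set of required predecessors is step 12, step 19, step 17 — 3 of them.
So at minimum 3 steps come before step 11, putting step 11 no earlier than position 4. That position is achievable by scheduling exactly those predecessors first.

4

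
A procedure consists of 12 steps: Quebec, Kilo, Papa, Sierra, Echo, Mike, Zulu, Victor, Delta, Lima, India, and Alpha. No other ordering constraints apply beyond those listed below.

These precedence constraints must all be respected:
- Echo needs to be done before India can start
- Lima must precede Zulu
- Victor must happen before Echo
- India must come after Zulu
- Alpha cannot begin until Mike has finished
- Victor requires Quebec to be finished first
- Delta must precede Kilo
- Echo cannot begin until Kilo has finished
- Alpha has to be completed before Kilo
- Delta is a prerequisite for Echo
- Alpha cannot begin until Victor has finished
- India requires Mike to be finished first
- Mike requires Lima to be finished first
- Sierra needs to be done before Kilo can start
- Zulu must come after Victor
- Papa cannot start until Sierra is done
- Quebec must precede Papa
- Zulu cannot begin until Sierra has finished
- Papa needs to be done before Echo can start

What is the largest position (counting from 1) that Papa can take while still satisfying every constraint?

10

Every step that must follow Papa has to come after it. Tracing all chains starting from Papa, those steps are: Echo, India — 2 in total.
So at least 2 steps follow Papa, putting Papa no later than position 10. That position is achievable by scheduling everything else first.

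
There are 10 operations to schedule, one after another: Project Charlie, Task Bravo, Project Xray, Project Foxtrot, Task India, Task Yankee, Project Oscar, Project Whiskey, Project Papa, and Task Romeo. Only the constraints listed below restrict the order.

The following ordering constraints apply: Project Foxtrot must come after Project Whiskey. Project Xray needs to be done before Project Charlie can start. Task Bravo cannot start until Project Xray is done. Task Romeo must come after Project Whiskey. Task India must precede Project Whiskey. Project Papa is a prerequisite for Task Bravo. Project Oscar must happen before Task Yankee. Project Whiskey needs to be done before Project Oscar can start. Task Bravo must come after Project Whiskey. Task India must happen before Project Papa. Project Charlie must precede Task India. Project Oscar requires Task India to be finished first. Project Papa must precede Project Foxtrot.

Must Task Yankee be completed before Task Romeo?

No

Nothing in the constraints links Task Yankee and Task Romeo; they are unordered relative to each other.
There exist valid orderings with Task Romeo before Task Yankee, so Task Yankee is not required to come first.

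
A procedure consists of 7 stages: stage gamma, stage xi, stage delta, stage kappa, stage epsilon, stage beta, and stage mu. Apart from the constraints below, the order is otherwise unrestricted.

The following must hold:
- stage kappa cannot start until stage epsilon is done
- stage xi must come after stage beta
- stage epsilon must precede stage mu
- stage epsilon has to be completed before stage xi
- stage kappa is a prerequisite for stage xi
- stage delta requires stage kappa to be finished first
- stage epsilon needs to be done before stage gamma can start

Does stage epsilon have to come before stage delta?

Yes

Following the dependencies: stage epsilon → stage kappa → stage delta.
So stage epsilon must precede stage delta in any valid ordering.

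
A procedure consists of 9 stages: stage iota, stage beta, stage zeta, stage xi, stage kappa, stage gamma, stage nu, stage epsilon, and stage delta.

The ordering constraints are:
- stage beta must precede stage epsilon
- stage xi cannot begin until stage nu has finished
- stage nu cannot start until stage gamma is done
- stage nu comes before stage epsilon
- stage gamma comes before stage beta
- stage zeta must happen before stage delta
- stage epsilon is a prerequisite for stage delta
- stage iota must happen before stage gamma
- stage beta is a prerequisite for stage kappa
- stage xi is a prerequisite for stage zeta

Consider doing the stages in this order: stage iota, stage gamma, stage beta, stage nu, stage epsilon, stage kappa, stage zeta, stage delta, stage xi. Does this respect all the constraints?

No

In the proposed order, stage zeta appears before stage xi.
Since stage xi is required before stage zeta, the ordering is invalid.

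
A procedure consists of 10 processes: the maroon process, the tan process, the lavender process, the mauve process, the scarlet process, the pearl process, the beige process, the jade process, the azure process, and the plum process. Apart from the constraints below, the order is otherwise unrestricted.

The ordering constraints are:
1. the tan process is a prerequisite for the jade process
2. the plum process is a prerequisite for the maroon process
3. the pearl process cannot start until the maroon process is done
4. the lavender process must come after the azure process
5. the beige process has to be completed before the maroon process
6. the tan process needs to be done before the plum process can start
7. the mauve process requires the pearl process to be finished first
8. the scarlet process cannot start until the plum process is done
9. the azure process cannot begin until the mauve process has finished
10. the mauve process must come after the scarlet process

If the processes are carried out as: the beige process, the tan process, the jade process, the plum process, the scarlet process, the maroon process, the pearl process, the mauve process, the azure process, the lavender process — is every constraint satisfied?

Yes

Going through the constraints one by one, each required predecessor appears earlier in the sequence than its dependent — e.g. the beige process (position 1) is before the maroon process (position 6), as required.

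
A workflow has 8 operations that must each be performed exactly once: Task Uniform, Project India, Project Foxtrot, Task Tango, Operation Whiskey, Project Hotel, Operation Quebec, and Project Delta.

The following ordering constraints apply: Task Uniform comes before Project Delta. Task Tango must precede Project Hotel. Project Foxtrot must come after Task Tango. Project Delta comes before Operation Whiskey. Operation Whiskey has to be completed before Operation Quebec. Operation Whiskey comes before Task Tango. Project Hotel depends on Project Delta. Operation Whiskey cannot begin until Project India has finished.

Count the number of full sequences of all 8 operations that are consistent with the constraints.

The operations with no prerequisites are Task Uniform, Project India; any of them can be placed first.
Systematically extending each partial ordering one operation at a time and counting, there are 24 complete orderings.

24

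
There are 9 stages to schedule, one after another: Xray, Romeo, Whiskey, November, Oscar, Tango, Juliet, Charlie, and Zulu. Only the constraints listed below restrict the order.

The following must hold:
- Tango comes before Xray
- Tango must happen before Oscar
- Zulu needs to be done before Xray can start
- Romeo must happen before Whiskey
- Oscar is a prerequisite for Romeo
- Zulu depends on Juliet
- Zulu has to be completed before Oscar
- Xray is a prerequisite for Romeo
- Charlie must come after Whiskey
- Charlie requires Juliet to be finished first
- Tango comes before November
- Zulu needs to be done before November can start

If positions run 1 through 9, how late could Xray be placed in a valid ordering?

Following every chain forward from Xray, the stages that must come later are Romeo, Whiskey, Charlie — 3 of them.
With 3 mandatory successors out of 9 stages total, the latest slot for Xray is 9−3 = 6, and it's reachable by doing all non-successors before Xray.

6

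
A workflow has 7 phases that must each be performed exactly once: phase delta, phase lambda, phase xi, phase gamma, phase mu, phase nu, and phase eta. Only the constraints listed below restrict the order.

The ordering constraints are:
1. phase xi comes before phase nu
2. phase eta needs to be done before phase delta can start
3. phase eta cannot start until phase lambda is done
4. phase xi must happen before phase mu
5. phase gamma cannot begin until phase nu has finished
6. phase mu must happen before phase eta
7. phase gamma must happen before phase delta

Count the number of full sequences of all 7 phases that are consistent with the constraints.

2 phases have no prerequisites (phase lambda, phase xi), so any of them could come first.
Enumerating by repeatedly choosing an available phase (one whose prerequisites are all placed) gives 26 distinct complete orderings.

26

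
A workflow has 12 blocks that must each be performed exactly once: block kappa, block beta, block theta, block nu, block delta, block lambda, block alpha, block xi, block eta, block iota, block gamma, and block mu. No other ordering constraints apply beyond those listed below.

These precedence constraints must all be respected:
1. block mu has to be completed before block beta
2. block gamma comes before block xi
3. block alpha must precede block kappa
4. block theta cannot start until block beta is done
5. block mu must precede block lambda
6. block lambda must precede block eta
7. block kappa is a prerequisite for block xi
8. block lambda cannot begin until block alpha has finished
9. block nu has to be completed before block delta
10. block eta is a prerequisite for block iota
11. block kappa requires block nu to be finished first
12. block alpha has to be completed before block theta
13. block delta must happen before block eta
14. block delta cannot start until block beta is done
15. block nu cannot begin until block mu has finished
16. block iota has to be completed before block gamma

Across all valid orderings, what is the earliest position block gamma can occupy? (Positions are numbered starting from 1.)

Working backwards through the constraints from block gamma, its full set of required predecessors is block beta, block nu, block delta, block lambda, block alpha, block eta, block iota, block mu — 8 of them.
With 8 mandatory predecessors, the earliest block gamma can sit is position 8+1 = 9, and placing just those 8 first achieves it.

9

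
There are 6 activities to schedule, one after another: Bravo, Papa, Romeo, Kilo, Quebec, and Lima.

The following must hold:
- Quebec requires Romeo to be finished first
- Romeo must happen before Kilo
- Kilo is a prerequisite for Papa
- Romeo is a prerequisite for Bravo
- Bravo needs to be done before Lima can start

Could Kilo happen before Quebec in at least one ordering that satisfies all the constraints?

No chain of constraints runs from Quebec to Kilo, so Quebec is not required to come first.
So a valid ordering placing Kilo earlier than Quebec exists.

Yes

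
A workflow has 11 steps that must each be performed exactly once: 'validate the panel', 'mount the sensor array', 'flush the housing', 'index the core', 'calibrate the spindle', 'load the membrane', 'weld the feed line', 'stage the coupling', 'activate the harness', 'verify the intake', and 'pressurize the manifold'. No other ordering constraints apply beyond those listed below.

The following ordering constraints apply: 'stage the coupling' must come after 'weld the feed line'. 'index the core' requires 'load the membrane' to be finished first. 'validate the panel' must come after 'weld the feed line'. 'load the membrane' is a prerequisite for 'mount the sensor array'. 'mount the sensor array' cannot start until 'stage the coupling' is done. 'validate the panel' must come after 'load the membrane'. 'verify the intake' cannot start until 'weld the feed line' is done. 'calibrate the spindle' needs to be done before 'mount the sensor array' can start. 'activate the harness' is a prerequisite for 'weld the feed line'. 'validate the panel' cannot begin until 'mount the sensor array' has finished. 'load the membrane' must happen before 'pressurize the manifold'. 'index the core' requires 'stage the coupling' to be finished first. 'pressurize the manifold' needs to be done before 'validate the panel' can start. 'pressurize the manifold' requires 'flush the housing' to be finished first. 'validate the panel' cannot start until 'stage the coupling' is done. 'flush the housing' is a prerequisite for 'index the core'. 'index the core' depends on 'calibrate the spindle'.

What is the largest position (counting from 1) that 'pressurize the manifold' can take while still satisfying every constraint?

10

Following the constraints forward from 'pressurize the manifold', its only required successor is 'validate the panel'.
So at least 1 step follows 'pressurize the manifold', putting 'pressurize the manifold' no later than position 10. That position is achievable by scheduling everything else first.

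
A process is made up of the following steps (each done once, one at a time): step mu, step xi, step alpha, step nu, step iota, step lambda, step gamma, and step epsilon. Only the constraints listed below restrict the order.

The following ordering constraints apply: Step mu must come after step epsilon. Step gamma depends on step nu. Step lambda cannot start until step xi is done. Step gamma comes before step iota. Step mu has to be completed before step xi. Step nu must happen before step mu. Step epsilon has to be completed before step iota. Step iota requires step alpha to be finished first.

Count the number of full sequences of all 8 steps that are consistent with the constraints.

The steps with no prerequisites are step alpha, step nu, step epsilon; any of them can be placed first.
Systematically extending each partial ordering one step at a time and counting, there are 142 complete orderings.

142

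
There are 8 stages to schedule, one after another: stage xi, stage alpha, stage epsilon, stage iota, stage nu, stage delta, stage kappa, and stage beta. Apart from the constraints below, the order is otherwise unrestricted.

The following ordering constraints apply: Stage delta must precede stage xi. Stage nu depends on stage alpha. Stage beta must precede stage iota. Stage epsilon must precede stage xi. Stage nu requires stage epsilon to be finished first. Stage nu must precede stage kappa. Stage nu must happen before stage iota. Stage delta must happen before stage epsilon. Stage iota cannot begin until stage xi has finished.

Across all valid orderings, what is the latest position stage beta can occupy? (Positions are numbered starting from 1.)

7

The only stage forced after stage beta (directly or by a chain) is stage iota.
So at least 1 stage follows stage beta, putting stage beta no later than position 7. That position is achievable by scheduling everything else first.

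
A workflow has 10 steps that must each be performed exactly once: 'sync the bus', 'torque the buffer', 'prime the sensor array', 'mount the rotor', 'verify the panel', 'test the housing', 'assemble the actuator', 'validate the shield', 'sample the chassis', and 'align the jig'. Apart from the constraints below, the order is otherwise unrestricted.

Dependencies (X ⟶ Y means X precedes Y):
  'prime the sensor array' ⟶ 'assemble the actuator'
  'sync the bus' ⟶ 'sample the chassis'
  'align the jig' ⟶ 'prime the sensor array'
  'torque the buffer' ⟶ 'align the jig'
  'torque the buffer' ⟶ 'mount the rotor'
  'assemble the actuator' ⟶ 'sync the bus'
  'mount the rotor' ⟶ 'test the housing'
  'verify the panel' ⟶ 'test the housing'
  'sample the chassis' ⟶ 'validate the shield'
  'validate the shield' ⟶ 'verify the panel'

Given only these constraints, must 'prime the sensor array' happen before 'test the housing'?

Yes

Following the dependencies: 'prime the sensor array' → 'assemble the actuator' → 'sync the bus' → 'sample the chassis' → 'validate the shield' → 'verify the panel' → 'test the housing'.
Hence 'prime the sensor array' necessarily comes before 'test the housing'.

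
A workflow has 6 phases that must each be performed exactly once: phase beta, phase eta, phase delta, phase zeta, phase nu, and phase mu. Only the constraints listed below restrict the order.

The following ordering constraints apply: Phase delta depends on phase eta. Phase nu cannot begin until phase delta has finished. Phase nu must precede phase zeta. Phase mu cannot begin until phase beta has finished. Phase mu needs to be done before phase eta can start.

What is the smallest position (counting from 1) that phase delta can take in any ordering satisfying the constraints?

4

Working backwards through the constraints from phase delta, its full set of required predecessors is phase beta, phase eta, phase mu — 3 of them.
With 3 mandatory predecessors, the earliest phase delta can sit is position 3+1 = 4, and placing just those 3 first achieves it.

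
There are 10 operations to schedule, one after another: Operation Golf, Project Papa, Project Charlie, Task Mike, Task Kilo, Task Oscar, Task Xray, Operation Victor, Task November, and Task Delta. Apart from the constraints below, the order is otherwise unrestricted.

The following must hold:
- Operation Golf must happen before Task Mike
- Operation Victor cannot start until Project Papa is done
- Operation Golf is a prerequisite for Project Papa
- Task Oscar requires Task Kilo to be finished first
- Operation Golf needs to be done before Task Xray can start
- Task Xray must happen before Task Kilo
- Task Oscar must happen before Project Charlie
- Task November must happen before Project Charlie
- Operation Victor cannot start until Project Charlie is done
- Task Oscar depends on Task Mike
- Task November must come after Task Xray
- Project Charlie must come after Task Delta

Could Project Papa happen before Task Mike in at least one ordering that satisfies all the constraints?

Nothing in the constraints forces Task Mike before Project Papa — there is no chain from Task Mike to Project Papa.
So a valid ordering placing Project Papa earlier than Task Mike exists.

Yes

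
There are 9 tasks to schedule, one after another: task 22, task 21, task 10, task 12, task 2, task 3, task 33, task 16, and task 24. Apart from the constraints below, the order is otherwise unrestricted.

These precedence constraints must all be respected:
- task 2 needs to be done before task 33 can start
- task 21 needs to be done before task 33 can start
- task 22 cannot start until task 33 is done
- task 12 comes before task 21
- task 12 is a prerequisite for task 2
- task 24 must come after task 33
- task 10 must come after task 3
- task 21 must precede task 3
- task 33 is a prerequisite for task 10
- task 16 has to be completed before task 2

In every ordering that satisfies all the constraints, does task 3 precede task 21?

The constraints actually force task 21 before task 3 (via task 21 → task 3), not the other way around.
So task 3 never precedes task 21.

No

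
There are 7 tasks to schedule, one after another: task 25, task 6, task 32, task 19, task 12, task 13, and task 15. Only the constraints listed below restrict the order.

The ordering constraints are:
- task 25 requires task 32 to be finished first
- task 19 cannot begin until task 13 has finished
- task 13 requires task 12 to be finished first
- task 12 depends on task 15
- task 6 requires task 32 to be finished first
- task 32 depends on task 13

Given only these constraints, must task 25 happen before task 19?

Nothing in the constraints links task 25 and task 19; they are unordered relative to each other.
A valid ordering placing task 19 before task 25 exists, so the answer is no.

No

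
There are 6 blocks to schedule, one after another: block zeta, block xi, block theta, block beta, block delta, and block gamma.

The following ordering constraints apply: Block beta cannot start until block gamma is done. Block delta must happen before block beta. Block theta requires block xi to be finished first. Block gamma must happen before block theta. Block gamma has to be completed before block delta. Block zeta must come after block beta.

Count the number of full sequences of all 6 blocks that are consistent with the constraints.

14

2 blocks have no prerequisites (block xi, block gamma), so any of them could come first.
Enumerating by repeatedly choosing an available block (one whose prerequisites are all placed) gives 14 distinct complete orderings.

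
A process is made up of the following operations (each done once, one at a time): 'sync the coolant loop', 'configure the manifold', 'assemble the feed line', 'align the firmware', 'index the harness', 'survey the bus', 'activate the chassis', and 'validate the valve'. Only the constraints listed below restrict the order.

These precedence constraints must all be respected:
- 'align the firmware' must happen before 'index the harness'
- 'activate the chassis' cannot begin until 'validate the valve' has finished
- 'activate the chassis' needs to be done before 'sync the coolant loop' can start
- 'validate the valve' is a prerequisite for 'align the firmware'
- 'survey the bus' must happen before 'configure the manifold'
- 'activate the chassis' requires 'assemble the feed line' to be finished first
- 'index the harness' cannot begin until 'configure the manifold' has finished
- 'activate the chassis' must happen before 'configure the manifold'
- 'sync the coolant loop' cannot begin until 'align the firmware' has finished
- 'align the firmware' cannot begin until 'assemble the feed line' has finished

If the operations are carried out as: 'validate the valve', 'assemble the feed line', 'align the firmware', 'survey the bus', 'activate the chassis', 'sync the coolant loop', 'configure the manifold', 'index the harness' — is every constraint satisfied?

Yes

Checking each listed constraint against this order: for instance, 'align the firmware' is in position 3 and 'index the harness' in position 8, so that constraint holds — and the remaining constraints check out the same way.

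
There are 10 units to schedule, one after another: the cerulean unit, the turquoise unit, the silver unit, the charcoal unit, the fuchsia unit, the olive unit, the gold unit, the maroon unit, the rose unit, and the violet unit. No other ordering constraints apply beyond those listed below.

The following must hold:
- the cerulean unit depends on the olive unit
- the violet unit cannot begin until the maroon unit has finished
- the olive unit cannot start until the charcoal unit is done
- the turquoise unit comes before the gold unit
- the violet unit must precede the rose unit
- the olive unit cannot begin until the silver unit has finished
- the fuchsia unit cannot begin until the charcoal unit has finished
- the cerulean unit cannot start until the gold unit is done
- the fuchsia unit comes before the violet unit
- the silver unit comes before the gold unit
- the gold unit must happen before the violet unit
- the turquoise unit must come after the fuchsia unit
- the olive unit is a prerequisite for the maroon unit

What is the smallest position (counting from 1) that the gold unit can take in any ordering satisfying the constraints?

Every unit that must precede the gold unit has to come before it. Tracing all chains that end at the gold unit, those units are: the turquoise unit, the silver unit, the charcoal unit, the fuchsia unit — 4 in total.
With 4 mandatory predecessors, the earliest the gold unit can sit is position 4+1 = 5, and placing just those 4 first achieves it.

5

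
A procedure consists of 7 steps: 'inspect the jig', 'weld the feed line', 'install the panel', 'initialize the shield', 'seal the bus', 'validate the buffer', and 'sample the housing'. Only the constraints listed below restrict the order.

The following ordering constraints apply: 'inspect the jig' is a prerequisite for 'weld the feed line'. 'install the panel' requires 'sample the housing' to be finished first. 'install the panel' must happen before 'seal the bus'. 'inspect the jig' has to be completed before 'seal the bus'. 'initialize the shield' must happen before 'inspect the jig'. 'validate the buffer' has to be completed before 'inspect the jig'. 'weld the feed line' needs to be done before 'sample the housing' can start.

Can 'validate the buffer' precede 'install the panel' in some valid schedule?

Yes

The constraints force 'validate the buffer' before 'install the panel', so yes — every valid ordering has 'validate the buffer' earlier.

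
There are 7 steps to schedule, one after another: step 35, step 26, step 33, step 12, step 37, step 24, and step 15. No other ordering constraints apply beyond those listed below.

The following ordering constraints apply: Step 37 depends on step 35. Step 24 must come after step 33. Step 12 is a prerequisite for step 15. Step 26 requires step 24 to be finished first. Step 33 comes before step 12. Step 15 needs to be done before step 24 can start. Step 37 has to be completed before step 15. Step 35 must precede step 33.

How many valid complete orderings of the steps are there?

Only step 35 has no prerequisites, so it must go first.
Counting all ways to extend the partial order to a total order gives 3.

3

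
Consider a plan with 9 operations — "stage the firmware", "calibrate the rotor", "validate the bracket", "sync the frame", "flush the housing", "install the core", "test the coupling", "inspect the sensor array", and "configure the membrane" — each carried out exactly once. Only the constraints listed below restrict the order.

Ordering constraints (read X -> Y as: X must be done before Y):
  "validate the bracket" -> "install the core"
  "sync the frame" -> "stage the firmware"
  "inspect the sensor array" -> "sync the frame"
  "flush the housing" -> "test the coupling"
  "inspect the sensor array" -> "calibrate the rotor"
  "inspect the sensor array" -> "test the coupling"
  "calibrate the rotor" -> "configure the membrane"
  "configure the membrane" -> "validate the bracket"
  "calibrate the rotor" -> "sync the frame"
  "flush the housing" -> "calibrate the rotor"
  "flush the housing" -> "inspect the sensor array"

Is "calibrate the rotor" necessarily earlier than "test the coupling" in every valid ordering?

No

Nothing in the constraints links "calibrate the rotor" and "test the coupling"; they are unordered relative to each other.
There exist valid orderings with "test the coupling" before "calibrate the rotor", so "calibrate the rotor" is not required to come first.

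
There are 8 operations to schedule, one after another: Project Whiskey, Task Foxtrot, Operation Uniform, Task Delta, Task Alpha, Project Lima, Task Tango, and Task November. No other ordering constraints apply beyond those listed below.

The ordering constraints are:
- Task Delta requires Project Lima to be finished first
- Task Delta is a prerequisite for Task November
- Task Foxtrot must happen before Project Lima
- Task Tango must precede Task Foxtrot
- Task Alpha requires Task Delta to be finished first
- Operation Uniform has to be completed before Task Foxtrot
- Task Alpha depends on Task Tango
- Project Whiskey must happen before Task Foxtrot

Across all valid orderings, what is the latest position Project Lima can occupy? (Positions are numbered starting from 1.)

The operations that are forced after Project Lima, directly or by a chain of constraints, are Task Delta, Task Alpha, Task November. That's 3 operations.
So at least 3 operations follow Project Lima, putting Project Lima no later than position 5. That position is achievable by scheduling everything else first.

5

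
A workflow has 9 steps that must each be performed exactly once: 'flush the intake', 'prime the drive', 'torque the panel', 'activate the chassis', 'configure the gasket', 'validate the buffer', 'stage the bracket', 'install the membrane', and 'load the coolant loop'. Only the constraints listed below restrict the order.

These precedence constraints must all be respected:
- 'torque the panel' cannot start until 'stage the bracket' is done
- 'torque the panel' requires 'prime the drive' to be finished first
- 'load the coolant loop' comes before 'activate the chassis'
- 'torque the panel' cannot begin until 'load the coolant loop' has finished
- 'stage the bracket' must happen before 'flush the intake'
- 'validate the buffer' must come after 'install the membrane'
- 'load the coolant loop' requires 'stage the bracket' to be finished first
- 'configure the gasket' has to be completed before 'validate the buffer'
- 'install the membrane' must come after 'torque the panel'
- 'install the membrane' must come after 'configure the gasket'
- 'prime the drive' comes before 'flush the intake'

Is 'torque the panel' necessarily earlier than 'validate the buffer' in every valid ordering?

Yes

Following the dependencies: 'torque the panel' → 'install the membrane' → 'validate the buffer'.
So 'torque the panel' must precede 'validate the buffer' in any valid ordering.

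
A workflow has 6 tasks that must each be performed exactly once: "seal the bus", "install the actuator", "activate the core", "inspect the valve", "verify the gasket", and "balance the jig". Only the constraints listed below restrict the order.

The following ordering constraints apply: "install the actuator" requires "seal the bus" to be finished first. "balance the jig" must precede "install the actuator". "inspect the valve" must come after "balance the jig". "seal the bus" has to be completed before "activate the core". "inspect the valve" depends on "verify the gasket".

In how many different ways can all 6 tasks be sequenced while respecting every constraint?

The tasks with no prerequisites are "seal the bus", "verify the gasket", "balance the jig"; any of them can be placed first.
Enumerating by repeatedly choosing an available task (one whose prerequisites are all placed) gives 61 distinct complete orderings.

61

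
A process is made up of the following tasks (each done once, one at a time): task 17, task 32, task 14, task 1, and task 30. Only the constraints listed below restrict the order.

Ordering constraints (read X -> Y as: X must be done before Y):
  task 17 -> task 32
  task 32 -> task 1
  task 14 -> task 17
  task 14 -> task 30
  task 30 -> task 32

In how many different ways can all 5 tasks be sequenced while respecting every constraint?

Task 14 is the only task with nothing required before it, so every ordering starts there.
Enumerating by repeatedly choosing an available task (one whose prerequisites are all placed) gives 2 distinct complete orderings.

2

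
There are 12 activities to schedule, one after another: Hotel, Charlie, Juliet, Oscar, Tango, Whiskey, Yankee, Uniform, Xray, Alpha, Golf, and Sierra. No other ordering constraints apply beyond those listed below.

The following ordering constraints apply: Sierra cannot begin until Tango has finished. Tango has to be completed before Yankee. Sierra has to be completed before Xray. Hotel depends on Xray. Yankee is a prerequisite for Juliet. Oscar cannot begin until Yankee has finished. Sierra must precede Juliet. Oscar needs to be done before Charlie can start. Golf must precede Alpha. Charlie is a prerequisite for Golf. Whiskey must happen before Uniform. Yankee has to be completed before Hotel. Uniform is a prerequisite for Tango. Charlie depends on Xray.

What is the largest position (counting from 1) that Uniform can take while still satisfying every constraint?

Following every chain forward from Uniform, the activities that must come later are Hotel, Charlie, Juliet, Oscar, Tango, Yankee, Xray, Alpha, Golf, Sierra — 10 of them.
With 10 mandatory successors out of 12 activities total, the latest slot for Uniform is 12−10 = 2, and it's reachable by doing all non-successors before Uniform.

2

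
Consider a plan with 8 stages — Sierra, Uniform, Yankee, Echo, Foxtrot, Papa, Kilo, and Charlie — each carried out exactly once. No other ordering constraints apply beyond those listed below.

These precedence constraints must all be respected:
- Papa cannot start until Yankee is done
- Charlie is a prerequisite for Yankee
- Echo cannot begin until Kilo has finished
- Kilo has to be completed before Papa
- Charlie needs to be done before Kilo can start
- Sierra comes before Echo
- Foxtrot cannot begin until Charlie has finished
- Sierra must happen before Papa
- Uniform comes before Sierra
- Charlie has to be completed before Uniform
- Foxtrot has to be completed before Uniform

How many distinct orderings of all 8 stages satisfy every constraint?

Charlie is the only stage with nothing required before it, so every ordering starts there.
Systematically extending each partial ordering one stage at a time and counting, there are 44 complete orderings.

44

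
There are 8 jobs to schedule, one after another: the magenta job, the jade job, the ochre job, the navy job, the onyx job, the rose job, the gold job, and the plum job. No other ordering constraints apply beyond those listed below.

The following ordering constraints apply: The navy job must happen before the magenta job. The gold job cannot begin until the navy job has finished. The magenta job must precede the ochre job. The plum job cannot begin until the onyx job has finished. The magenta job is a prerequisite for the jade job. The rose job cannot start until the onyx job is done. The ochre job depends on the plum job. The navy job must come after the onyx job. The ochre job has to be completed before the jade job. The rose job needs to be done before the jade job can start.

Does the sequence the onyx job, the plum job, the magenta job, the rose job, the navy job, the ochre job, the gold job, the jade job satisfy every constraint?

In the proposed order, the magenta job appears before the navy job.
But one of the constraints requires the navy job before the magenta job, so this ordering violates it.

No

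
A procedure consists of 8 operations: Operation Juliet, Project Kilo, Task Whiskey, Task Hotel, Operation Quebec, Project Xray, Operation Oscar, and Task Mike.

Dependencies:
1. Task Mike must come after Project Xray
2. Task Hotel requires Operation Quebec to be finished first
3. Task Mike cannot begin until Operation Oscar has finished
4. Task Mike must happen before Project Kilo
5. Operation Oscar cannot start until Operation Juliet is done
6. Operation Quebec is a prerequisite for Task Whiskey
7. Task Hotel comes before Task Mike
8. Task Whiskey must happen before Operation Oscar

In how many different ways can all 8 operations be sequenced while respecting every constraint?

66

The operations with no prerequisites are Operation Juliet, Operation Quebec, Project Xray; any of them can be placed first.
Enumerating by repeatedly choosing an available operation (one whose prerequisites are all placed) gives 66 distinct complete orderings.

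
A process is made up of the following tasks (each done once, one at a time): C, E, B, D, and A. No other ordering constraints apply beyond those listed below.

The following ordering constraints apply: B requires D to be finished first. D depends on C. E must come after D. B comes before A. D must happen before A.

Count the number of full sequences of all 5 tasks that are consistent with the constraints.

Only C has no prerequisites, so it must go first.
Enumerating by repeatedly choosing an available task (one whose prerequisites are all placed) gives 3 distinct complete orderings.

3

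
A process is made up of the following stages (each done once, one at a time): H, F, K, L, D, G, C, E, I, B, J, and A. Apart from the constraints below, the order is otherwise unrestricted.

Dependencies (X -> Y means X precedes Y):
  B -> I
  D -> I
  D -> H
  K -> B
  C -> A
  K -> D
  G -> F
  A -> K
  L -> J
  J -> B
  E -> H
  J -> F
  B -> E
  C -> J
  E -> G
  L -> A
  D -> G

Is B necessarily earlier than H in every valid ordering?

Yes

Following the dependencies: B → E → H.
That forces B before H in every valid schedule.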